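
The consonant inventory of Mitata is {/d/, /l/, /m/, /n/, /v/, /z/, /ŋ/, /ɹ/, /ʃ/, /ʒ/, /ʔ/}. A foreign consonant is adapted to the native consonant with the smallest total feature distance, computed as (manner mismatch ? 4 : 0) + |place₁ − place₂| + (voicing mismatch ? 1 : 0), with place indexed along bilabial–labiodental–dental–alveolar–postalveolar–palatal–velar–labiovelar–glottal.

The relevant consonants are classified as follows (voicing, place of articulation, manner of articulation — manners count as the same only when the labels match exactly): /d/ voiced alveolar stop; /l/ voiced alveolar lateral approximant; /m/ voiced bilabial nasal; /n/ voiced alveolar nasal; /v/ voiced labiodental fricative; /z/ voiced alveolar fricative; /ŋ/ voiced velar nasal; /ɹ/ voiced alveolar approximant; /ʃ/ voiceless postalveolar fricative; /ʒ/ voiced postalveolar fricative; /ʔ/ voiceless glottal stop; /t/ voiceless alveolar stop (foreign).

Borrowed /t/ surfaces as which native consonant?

/d/ is closest: same manner (stop), place distance 0 (alveolar→alveolar), voicing differs (+1); total 1. Next closest is /l/ at distance 5.

d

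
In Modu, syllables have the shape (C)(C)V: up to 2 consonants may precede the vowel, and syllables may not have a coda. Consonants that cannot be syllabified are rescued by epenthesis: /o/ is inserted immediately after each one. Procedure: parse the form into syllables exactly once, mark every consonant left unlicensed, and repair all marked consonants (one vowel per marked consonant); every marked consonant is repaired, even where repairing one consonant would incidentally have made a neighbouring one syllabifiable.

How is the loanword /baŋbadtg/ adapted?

baŋbadotogo

The consonants /d/, /t/, /g/ cannot be parsed into a legal (C)(C)V syllable (no codas are permitted; onsets may contain at most 2 consonants).
Each unlicensed consonant becomes the onset of a new syllable: /d/ → /do/, /t/ → /to/, /g/ → /go/.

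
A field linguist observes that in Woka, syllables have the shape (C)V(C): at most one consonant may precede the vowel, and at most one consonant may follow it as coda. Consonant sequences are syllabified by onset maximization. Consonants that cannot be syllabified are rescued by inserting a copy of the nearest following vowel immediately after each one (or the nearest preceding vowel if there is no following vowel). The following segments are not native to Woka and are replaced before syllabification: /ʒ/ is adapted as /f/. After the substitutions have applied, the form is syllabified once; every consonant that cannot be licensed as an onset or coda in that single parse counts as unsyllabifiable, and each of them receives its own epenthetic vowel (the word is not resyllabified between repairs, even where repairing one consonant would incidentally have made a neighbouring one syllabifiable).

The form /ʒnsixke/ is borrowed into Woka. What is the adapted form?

Substitution: /ʒ/ → /f/, giving /fnsixke/.
Under (C)V(C), the unsyllabifiable consonants are /f/, /n/ (at most one coda consonant is licensed; onsets are limited to one consonant).
Inserting the epenthetic vowel yields /f/ → /fi/, /n/ → /ni/.

finisixke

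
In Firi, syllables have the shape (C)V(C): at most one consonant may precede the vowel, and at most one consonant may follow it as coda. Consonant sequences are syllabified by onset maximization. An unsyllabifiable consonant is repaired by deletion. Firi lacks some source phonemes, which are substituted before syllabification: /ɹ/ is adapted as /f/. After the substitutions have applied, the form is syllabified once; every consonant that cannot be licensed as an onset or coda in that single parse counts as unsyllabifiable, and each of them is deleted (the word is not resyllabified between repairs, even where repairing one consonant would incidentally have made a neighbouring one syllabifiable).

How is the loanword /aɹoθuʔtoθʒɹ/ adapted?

afoθuʔtoθ

Substitution: /ɹ/ → /f/, giving /afoθuʔtoθʒf/.
Under (C)V(C), the unsyllabifiable consonants are /ʒ/, /f/ (at most one coda consonant is licensed; onsets are limited to one consonant).
Deletion applies to /ʒ/, /f/.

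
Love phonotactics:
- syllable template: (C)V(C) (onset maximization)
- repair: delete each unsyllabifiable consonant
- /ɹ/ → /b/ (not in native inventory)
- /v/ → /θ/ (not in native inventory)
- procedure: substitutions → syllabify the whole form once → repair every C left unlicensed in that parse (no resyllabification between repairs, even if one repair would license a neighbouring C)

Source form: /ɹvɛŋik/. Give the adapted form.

Substitution: /ɹ/ → /b/, /v/ → /θ/, giving /bθɛŋik/.
The consonants /b/ cannot be parsed into a legal (C)V(C) syllable (at most one coda consonant is licensed; onsets are limited to one consonant).
Deleting the stranded consonants removes /b/.

θɛŋik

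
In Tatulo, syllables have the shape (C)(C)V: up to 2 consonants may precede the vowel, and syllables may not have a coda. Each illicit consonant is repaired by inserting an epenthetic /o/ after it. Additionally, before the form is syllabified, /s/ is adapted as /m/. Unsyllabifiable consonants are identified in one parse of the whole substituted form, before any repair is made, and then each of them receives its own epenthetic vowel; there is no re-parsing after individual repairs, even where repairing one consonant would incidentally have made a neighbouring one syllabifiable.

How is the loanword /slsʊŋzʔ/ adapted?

Substitution: /s/ → /m/, giving /mlmʊŋzʔ/.
Syllabifying with onset maximization leaves /m/, /ŋ/, /z/, /ʔ/ stranded (no codas are permitted; onsets may contain at most 2 consonants).
Inserting the epenthetic vowel yields /m/ → /mo/, /ŋ/ → /ŋo/, /z/ → /zo/, /ʔ/ → /ʔo/.

molmʊŋozoʔo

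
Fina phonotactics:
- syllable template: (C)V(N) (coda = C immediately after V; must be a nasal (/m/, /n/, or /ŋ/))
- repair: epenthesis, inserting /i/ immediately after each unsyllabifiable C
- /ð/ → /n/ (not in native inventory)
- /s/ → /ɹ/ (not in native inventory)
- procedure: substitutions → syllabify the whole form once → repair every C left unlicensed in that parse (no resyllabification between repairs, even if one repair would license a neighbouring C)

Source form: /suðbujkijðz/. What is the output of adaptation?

Substitution: /s/ → /ɹ/, /ð/ → /n/, giving /ɹunbujkijnz/.
Under (C)V(N), the unsyllabifiable consonants are /j/, /j/, /n/, /z/ (only a nasal (/m/, /n/, or /ŋ/) is licensed in coda position; onsets are limited to one consonant).
Inserting the epenthetic vowel yields /j/ → /ji/, /j/ → /ji/, /n/ → /ni/, /z/ → /zi/.

ɹunbujikijinizi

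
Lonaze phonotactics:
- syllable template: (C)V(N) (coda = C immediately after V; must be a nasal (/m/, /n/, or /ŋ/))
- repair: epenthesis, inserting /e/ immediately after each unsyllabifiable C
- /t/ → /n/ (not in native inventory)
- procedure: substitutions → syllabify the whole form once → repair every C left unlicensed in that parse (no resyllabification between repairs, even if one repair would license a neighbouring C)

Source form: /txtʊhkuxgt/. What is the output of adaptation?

Substitution: /t/ → /n/, giving /nxnʊhkuxgn/.
Under (C)V(N), the unsyllabifiable consonants are /n/, /x/, /h/, /x/, /g/, /n/ (only a nasal (/m/, /n/, or /ŋ/) is licensed in coda position; onsets are limited to one consonant).
Each unlicensed consonant becomes the onset of a new syllable: /n/ → /ne/, /x/ → /xe/, /h/ → /he/, /x/ → /xe/, /g/ → /ge/, /n/ → /ne/.

nexenʊhekuxegene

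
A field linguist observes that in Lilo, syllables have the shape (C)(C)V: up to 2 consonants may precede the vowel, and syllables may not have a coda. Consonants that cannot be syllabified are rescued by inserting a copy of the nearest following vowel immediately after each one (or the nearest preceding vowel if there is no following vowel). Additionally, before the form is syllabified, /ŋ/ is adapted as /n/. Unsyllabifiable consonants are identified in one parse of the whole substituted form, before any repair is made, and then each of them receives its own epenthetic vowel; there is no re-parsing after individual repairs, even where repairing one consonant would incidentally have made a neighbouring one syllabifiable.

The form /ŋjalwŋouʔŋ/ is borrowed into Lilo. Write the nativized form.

njalownouʔunu

Substitution: /ŋ/ → /n/, giving /njalwnouʔn/.
The consonants /l/, /ʔ/, /n/ cannot be parsed into a legal (C)(C)V syllable (no codas are permitted; onsets may contain at most 2 consonants).
Inserting the epenthetic vowel yields /l/ → /lo/, /ʔ/ → /ʔu/, /n/ → /nu/.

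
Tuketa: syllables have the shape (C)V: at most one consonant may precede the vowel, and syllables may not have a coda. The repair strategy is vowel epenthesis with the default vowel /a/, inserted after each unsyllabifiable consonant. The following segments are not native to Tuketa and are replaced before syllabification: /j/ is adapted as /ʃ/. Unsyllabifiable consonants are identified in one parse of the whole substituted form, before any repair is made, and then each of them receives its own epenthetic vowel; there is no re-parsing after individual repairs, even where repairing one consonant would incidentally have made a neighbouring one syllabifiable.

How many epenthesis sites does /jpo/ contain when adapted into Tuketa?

After substitution the input is /ʃpo/.
The unsyllabifiable consonants are /ʃ/; each receives one epenthetic vowel.

1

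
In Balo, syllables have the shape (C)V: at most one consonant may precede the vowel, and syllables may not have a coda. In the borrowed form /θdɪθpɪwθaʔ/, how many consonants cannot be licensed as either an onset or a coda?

Syllabifying with onset maximization leaves /θ/, /θ/, /w/, /ʔ/ stranded (no codas are permitted; onsets are limited to one consonant).

4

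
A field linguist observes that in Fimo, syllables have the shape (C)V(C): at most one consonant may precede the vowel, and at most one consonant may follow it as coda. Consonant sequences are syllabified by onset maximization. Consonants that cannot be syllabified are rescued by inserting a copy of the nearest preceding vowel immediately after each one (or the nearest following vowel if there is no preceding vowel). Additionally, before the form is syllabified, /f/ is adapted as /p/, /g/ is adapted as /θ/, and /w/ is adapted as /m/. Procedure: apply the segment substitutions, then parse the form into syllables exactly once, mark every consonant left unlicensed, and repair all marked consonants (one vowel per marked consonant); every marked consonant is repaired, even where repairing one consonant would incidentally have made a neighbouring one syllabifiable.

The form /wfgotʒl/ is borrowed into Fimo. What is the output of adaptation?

Substitution: /w/ → /m/, /f/ → /p/, /g/ → /θ/, giving /mpθotʒl/.
Under (C)V(C), the unsyllabifiable consonants are /m/, /p/, /ʒ/, /l/ (at most one coda consonant is licensed; onsets are limited to one consonant).
Inserting the epenthetic vowel yields /m/ → /mo/, /p/ → /po/, /ʒ/ → /ʒo/, /l/ → /lo/.

mopoθotʒolo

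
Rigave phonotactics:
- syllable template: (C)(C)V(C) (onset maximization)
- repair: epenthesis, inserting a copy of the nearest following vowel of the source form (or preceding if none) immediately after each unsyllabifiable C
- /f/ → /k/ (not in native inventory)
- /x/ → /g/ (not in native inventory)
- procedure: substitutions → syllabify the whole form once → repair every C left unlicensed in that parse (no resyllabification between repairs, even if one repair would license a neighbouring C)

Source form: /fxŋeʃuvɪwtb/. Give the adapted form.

kegŋeʃuvɪwtɪbɪ

Substitution: /f/ → /k/, /x/ → /g/, giving /kgŋeʃuvɪwtb/.
Syllabifying with onset maximization leaves /k/, /t/, /b/ stranded (at most one coda consonant is licensed; onsets may contain at most 2 consonants).
Inserting the epenthetic vowel yields /k/ → /ke/, /t/ → /tɪ/, /b/ → /bɪ/.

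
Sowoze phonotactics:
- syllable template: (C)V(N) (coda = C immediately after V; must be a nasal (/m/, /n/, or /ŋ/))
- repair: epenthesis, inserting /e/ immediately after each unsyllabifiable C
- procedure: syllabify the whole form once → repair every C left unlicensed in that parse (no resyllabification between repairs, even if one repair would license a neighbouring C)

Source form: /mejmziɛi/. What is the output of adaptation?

The consonants /j/, /m/ cannot be parsed into a legal (C)V(N) syllable (only a nasal (/m/, /n/, or /ŋ/) is licensed in coda position; onsets are limited to one consonant).
Inserting the epenthetic vowel yields /j/ → /je/, /m/ → /me/.

mejemeziɛi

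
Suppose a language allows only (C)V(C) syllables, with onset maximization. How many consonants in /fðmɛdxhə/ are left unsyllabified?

Syllabifying with onset maximization leaves /f/, /ð/, /x/ stranded (at most one coda consonant is licensed; onsets are limited to one consonant).

3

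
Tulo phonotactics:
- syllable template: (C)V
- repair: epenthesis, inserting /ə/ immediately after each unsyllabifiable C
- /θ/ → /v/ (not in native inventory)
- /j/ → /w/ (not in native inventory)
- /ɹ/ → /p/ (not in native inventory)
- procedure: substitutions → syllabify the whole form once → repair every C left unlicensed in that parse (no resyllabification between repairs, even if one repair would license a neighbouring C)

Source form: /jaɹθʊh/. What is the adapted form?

Substitution: /j/ → /w/, /ɹ/ → /p/, /θ/ → /v/, giving /wapvʊh/.
The consonants /p/, /h/ cannot be parsed into a legal (C)V syllable (no codas are permitted; onsets are limited to one consonant).
Each unlicensed consonant becomes the onset of a new syllable: /p/ → /pə/, /h/ → /hə/.

wapəvʊhə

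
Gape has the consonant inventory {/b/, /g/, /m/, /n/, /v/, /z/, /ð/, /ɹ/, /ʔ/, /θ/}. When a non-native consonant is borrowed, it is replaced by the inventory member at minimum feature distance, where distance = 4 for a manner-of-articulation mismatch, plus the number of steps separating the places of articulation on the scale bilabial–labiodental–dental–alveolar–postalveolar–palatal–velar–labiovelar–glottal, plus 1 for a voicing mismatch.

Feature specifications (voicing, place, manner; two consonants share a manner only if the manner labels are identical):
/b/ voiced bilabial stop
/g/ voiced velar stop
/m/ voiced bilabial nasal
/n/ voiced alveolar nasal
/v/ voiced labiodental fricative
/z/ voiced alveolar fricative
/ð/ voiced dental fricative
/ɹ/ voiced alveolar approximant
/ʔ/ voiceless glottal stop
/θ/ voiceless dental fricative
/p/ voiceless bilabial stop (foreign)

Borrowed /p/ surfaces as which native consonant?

/b/ is closest: same manner (stop), place distance 0 (bilabial→bilabial), voicing differs (+1); total 1. Next closest is /m/ at distance 5.

b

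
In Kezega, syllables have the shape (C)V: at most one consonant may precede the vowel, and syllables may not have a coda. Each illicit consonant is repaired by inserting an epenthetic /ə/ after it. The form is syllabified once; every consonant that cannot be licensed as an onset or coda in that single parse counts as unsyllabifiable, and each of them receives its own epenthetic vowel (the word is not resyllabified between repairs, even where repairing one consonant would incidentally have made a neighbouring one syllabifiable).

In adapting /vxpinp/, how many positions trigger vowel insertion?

4

The unsyllabifiable consonants are /v/, /x/, /n/, /p/; each receives one epenthetic vowel.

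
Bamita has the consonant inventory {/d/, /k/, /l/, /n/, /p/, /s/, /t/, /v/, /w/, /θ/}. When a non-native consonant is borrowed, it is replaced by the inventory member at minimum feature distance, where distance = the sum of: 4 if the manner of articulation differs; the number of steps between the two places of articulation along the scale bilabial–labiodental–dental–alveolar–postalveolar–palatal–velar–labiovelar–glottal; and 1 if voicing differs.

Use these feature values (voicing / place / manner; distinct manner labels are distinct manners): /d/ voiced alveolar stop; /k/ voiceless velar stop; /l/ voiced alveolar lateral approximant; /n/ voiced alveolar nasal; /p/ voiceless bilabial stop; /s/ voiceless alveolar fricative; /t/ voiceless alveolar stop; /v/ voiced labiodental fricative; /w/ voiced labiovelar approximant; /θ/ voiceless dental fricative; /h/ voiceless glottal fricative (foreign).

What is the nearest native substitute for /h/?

/s/ is closest: same manner (fricative), place distance 5 (glottal→alveolar), same voicing; total 5. Next closest is /k/ at distance 6.

s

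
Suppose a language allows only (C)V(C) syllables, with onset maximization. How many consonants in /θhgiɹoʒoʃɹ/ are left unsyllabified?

The consonants /θ/, /h/, /ɹ/ cannot be parsed into a legal (C)V(C) syllable (at most one coda consonant is licensed; onsets are limited to one consonant).

3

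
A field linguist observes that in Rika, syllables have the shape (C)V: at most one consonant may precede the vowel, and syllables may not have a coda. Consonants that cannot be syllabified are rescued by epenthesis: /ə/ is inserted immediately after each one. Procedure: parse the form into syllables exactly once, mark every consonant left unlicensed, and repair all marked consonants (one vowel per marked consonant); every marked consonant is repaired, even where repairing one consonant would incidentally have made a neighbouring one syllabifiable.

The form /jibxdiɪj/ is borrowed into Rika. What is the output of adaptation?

jibəxədiɪjə

The consonants /b/, /x/, /j/ cannot be parsed into a legal (C)V syllable (no codas are permitted; onsets are limited to one consonant).
Each unlicensed consonant becomes the onset of a new syllable: /b/ → /bə/, /x/ → /xə/, /j/ → /jə/.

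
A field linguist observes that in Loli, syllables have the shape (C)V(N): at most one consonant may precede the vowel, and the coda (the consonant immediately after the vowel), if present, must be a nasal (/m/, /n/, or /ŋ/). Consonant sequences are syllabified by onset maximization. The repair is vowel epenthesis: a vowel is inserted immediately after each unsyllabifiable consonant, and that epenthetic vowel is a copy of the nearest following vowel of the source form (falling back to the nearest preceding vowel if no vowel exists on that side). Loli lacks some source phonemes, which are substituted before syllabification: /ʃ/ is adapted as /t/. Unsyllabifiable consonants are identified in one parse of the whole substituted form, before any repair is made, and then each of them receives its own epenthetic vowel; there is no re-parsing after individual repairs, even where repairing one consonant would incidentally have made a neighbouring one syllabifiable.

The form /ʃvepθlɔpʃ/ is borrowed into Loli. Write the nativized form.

tevepɔθɔlɔpɔtɔ

Substitution: /ʃ/ → /t/, giving /tvepθlɔpt/.
Syllabifying with onset maximization leaves /t/, /p/, /θ/, /p/, /t/ stranded (only a nasal (/m/, /n/, or /ŋ/) is licensed in coda position; onsets are limited to one consonant).
Each unlicensed consonant becomes the onset of a new syllable: /t/ → /te/, /p/ → /pɔ/, /θ/ → /θɔ/, /p/ → /pɔ/, /t/ → /tɔ/.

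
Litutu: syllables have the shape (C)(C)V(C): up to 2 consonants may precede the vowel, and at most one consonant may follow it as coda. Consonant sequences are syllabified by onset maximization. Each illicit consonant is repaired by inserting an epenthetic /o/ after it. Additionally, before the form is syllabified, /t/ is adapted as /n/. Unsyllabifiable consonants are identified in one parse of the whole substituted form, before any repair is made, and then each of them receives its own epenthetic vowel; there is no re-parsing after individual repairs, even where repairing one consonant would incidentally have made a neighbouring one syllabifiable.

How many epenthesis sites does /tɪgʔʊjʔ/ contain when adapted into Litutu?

After substitution the input is /nɪgʔʊjʔ/.
The unsyllabifiable consonants are /ʔ/; each receives one epenthetic vowel.

1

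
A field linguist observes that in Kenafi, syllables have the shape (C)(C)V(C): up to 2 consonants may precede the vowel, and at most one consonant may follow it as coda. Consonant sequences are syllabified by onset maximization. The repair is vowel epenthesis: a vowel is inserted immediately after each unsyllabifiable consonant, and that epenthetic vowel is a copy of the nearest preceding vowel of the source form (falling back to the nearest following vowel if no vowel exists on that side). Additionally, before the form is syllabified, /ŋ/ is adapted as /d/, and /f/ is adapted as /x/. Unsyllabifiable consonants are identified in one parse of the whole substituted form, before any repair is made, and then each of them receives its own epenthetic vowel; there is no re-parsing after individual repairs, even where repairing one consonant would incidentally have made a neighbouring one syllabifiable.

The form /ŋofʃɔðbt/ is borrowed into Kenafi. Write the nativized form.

doxʃɔðbɔtɔ

Substitution: /ŋ/ → /d/, /f/ → /x/, giving /doxʃɔðbt/.
Syllabifying with onset maximization leaves /b/, /t/ stranded (at most one coda consonant is licensed; onsets may contain at most 2 consonants).
Inserting the epenthetic vowel yields /b/ → /bɔ/, /t/ → /tɔ/.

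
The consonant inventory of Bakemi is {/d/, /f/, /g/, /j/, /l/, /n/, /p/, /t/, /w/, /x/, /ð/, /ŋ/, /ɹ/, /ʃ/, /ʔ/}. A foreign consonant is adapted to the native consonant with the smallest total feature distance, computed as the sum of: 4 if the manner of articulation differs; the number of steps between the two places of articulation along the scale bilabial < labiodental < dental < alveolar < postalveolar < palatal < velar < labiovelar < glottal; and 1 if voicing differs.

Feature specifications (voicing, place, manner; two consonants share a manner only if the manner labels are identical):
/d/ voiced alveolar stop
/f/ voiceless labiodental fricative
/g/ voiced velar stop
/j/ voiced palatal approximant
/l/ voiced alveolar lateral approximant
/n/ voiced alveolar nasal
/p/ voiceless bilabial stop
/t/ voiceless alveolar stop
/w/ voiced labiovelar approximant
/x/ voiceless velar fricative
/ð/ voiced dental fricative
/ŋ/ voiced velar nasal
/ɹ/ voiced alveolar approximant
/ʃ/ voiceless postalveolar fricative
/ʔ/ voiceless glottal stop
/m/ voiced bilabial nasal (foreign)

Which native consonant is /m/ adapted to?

n

/n/ is closest: same manner (nasal), place distance 3 (bilabial→alveolar), same voicing; total 3. Next closest is /p/ at distance 5.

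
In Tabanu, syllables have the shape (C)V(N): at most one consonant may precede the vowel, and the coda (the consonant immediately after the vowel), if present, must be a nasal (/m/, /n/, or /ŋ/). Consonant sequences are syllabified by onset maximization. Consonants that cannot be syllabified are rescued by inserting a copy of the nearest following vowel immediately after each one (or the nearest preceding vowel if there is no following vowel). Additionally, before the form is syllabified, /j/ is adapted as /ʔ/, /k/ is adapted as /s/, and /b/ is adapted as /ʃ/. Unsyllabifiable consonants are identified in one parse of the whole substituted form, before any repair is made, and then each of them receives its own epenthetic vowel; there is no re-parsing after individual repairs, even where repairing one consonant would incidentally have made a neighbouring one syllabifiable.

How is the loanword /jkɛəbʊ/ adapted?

ʔɛsɛəʃʊ

Substitution: /j/ → /ʔ/, /k/ → /s/, /b/ → /ʃ/, giving /ʔsɛəʃʊ/.
The consonants /ʔ/ cannot be parsed into a legal (C)V(N) syllable (only a nasal (/m/, /n/, or /ŋ/) is licensed in coda position; onsets are limited to one consonant).
Each unlicensed consonant becomes the onset of a new syllable: /ʔ/ → /ʔɛ/.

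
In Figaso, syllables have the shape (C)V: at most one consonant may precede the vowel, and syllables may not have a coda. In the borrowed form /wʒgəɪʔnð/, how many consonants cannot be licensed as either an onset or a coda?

Syllabifying with onset maximization leaves /w/, /ʒ/, /ʔ/, /n/, /ð/ stranded (no codas are permitted; onsets are limited to one consonant).

5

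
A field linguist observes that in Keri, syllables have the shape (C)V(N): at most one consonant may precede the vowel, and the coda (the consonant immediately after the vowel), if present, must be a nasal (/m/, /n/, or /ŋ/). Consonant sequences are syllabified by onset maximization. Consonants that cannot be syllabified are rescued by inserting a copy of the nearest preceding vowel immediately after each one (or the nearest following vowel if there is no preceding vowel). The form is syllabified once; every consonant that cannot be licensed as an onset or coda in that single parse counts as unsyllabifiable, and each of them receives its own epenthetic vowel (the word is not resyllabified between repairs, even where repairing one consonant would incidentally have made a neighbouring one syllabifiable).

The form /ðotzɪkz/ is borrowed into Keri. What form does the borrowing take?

Under (C)V(N), the unsyllabifiable consonants are /t/, /k/, /z/ (only a nasal (/m/, /n/, or /ŋ/) is licensed in coda position; onsets are limited to one consonant).
Epenthesis after each stranded consonant: /t/ → /to/, /k/ → /kɪ/, /z/ → /zɪ/.

ðotozɪkɪzɪ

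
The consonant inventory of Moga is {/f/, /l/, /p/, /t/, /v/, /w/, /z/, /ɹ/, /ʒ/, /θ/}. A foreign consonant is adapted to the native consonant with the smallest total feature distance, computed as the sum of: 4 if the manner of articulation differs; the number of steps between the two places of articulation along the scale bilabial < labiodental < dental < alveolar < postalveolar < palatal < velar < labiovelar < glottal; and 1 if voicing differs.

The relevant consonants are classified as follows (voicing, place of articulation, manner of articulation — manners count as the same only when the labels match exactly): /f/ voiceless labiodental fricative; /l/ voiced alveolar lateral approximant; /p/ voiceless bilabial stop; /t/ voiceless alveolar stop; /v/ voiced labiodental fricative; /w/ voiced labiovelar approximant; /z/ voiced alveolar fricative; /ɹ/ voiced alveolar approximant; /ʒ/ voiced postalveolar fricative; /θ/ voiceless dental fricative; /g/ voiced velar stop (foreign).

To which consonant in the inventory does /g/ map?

/t/ is closest: same manner (stop), place distance 3 (velar→alveolar), voicing differs (+1); total 4. Next closest is /w/ at distance 5.

t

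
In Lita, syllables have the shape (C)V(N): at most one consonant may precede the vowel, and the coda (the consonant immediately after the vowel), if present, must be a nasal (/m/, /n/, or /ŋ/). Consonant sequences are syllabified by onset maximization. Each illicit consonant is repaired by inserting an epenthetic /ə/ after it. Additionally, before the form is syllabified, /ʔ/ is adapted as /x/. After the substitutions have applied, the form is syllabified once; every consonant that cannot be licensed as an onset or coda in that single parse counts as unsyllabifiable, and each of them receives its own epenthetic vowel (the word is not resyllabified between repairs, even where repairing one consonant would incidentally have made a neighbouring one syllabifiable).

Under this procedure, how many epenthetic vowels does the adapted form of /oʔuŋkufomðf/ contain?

2

After substitution the input is /oxuŋkufomðf/.
The unsyllabifiable consonants are /ð/, /f/; each receives one epenthetic vowel.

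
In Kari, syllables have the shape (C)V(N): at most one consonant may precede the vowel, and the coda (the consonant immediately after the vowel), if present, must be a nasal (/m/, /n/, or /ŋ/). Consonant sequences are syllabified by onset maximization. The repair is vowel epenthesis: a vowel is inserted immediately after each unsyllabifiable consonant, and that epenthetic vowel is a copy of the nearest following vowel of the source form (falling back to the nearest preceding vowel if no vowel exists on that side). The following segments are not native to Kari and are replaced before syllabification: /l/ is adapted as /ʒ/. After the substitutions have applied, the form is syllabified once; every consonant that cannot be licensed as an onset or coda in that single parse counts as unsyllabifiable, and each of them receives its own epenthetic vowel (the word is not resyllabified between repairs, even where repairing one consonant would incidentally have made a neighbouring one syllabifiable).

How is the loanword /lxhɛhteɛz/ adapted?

Substitution: /l/ → /ʒ/, giving /ʒxhɛhteɛz/.
The consonants /ʒ/, /x/, /h/, /z/ cannot be parsed into a legal (C)V(N) syllable (only a nasal (/m/, /n/, or /ŋ/) is licensed in coda position; onsets are limited to one consonant).
Epenthesis after each stranded consonant: /ʒ/ → /ʒɛ/, /x/ → /xɛ/, /h/ → /he/, /z/ → /zɛ/.

ʒɛxɛhɛheteɛzɛ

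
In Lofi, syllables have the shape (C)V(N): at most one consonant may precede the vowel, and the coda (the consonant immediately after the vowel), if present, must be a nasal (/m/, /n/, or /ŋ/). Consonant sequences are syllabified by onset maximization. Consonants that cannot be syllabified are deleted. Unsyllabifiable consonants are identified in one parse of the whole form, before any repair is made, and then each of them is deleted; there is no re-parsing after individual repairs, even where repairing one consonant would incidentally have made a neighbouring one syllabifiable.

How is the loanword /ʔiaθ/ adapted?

Under (C)V(N), the unsyllabifiable consonants are /θ/ (only a nasal (/m/, /n/, or /ŋ/) is licensed in coda position; onsets are limited to one consonant).
Each unlicensed consonant is deleted: /θ/.

ʔia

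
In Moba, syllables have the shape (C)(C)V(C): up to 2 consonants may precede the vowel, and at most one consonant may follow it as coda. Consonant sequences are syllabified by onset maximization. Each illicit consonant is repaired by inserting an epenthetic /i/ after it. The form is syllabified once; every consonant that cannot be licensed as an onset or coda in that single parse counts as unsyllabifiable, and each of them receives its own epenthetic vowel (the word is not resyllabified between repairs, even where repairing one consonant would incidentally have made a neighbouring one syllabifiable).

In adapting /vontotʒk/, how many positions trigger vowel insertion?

The unsyllabifiable consonants are /ʒ/, /k/; each receives one epenthetic vowel.

2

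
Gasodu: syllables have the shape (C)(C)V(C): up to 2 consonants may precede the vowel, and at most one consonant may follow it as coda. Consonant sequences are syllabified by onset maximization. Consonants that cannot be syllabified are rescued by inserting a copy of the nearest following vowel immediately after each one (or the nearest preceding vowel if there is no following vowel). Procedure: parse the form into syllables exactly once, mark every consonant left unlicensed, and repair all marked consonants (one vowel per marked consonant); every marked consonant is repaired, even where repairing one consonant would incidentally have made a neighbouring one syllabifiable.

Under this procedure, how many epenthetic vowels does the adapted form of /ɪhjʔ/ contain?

2

The unsyllabifiable consonants are /j/, /ʔ/; each receives one epenthetic vowel.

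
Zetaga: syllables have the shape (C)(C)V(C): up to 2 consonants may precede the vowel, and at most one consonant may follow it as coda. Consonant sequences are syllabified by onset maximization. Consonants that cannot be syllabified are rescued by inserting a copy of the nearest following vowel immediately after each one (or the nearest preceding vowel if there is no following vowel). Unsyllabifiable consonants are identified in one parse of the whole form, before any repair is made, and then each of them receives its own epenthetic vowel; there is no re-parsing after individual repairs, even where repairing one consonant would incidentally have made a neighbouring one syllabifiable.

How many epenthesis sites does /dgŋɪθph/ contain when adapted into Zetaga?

3

The unsyllabifiable consonants are /d/, /p/, /h/; each receives one epenthetic vowel.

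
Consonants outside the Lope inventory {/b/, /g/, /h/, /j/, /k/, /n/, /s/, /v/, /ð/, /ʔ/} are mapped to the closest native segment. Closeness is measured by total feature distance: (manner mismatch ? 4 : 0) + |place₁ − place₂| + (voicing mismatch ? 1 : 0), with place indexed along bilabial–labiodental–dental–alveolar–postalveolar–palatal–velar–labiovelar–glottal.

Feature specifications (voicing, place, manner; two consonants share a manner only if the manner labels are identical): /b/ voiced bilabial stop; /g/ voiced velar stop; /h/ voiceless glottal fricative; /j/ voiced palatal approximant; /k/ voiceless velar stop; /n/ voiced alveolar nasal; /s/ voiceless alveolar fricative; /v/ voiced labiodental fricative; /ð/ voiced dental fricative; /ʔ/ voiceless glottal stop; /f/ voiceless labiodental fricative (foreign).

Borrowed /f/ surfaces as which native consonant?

v

/v/ is closest: same manner (fricative), place distance 0 (labiodental→labiodental), voicing differs (+1); total 1. Next closest is /s/ at distance 2.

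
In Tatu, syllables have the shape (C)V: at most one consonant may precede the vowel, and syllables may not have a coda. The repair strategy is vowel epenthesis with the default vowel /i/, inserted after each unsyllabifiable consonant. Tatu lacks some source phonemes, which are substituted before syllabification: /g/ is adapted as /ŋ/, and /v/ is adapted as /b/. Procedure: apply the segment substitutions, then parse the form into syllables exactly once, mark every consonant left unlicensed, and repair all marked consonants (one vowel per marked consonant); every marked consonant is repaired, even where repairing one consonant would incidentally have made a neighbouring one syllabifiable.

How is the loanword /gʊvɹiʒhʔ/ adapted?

ŋʊbiɹiʒihiʔi

Substitution: /g/ → /ŋ/, /v/ → /b/, giving /ŋʊbɹiʒhʔ/.
Syllabifying with onset maximization leaves /b/, /ʒ/, /h/, /ʔ/ stranded (no codas are permitted; onsets are limited to one consonant).
Each unlicensed consonant becomes the onset of a new syllable: /b/ → /bi/, /ʒ/ → /ʒi/, /h/ → /hi/, /ʔ/ → /ʔi/.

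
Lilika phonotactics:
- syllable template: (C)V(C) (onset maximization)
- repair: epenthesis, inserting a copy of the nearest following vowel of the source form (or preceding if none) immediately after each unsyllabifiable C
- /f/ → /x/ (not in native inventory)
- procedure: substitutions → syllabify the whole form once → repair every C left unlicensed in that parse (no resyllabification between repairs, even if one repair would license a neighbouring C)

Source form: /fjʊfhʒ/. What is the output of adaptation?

xʊjʊxhʊʒʊ

Substitution: /f/ → /x/, giving /xjʊxhʒ/.
Under (C)V(C), the unsyllabifiable consonants are /x/, /h/, /ʒ/ (at most one coda consonant is licensed; onsets are limited to one consonant).
Inserting the epenthetic vowel yields /x/ → /xʊ/, /h/ → /hʊ/, /ʒ/ → /ʒʊ/.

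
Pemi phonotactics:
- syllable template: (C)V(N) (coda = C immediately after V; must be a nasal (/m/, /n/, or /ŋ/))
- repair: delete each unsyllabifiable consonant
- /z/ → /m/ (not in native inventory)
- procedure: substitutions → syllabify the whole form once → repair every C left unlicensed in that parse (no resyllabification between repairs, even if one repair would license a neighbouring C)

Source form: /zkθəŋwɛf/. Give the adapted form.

θəŋwɛ

Substitution: /z/ → /m/, giving /mkθəŋwɛf/.
Under (C)V(N), the unsyllabifiable consonants are /m/, /k/, /f/ (only a nasal (/m/, /n/, or /ŋ/) is licensed in coda position; onsets are limited to one consonant).
Deleting the stranded consonants removes /m/, /k/, /f/.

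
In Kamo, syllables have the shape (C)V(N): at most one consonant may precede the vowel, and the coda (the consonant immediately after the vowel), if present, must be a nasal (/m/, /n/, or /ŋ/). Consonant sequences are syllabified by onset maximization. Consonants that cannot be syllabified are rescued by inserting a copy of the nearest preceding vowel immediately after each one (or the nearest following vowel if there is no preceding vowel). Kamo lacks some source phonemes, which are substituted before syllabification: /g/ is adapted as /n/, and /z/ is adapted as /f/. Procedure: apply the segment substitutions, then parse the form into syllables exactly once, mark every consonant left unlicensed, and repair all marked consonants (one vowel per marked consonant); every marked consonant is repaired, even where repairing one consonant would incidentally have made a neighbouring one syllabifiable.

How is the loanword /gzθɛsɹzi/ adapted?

nɛfɛθɛsɛɹɛfi

Substitution: /g/ → /n/, /z/ → /f/, giving /nfθɛsɹfi/.
Under (C)V(N), the unsyllabifiable consonants are /n/, /f/, /s/, /ɹ/ (only a nasal (/m/, /n/, or /ŋ/) is licensed in coda position; onsets are limited to one consonant).
Each unlicensed consonant becomes the onset of a new syllable: /n/ → /nɛ/, /f/ → /fɛ/, /s/ → /sɛ/, /ɹ/ → /ɹɛ/.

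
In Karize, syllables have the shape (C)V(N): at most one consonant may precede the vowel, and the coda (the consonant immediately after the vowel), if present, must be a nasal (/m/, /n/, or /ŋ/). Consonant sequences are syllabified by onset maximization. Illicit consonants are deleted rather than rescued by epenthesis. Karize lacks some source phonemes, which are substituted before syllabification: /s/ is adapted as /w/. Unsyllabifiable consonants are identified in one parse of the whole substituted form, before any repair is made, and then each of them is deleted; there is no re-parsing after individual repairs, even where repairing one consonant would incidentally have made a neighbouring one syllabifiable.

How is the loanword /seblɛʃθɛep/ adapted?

welɛθɛe

Substitution: /s/ → /w/, giving /weblɛʃθɛep/.
Syllabifying with onset maximization leaves /b/, /ʃ/, /p/ stranded (only a nasal (/m/, /n/, or /ŋ/) is licensed in coda position; onsets are limited to one consonant).
Deleting the stranded consonants removes /b/, /ʃ/, /p/.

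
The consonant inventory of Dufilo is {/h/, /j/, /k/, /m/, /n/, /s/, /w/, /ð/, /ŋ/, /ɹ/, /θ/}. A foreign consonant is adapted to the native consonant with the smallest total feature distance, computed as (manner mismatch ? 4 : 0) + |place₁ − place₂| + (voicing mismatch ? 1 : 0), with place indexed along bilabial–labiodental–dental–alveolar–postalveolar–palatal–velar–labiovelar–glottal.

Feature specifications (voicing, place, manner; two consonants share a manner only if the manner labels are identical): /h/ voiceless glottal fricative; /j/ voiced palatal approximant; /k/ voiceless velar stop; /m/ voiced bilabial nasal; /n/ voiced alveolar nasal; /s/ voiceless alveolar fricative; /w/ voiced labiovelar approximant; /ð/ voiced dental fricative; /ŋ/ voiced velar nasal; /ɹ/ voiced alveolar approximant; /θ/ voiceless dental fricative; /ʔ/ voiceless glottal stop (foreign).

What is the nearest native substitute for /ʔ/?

/k/ is closest: same manner (stop), place distance 2 (glottal→velar), same voicing; total 2. Next closest is /h/ at distance 4.

k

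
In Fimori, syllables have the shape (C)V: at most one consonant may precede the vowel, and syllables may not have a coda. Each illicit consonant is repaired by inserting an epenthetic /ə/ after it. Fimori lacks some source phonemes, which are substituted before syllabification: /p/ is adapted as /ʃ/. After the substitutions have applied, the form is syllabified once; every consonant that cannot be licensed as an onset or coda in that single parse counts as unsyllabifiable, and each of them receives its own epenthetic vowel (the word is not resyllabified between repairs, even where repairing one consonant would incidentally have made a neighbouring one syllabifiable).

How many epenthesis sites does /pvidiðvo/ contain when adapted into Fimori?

2

After substitution the input is /ʃvidiðvo/.
The unsyllabifiable consonants are /ʃ/, /ð/; each receives one epenthetic vowel.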